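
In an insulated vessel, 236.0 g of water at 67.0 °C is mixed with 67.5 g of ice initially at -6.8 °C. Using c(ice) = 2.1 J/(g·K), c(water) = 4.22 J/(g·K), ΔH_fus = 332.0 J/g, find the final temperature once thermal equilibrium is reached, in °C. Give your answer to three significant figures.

T_f = 33.8 °C

Heat to bring ice to 0 °C and melt it: q₁ = 67.5×2.1×6.8 + 67.5×332.0 = 23374 J
Heat the water can supply cooling to 0 °C: 236.0×4.22×67.0 = 66726.6 J > q₁, so all ice melts.
Energy balance: 236.0×4.22×(67.0 − T) = 23374 + 67.5×4.22×(T − 0)
995.92(67.0 − T) = 23374 + 284.85 T
66726.6 − 23374 = 1280.77 T
T = 43352.6 / 1280.77 = 33.849 °C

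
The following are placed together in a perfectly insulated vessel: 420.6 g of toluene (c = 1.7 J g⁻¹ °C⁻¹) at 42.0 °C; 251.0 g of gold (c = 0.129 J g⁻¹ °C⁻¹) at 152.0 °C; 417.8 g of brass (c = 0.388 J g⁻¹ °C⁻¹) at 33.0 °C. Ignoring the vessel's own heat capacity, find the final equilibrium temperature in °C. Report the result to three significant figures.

Σ mᵢcᵢ(T − Tᵢ) = 0  ⇒  T = Σ mᵢcᵢTᵢ / Σ mᵢcᵢ
Σ mᵢcᵢ = 420.6×1.7 + 251.0×0.129 + 417.8×0.388 = 909.5054
Σ mᵢcᵢTᵢ = 715.02×42.0 + 32.379×152.0 + 162.1064×33.0 = 40302
T = 40302 / 909.5054 = 44.31 °C

T_f = 44.3 °C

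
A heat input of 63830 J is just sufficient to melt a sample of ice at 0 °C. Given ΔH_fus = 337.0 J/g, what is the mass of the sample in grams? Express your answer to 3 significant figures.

m = 189 g

m = q / ΔH_fus = 63830 J / 337.0 J/g = 189 g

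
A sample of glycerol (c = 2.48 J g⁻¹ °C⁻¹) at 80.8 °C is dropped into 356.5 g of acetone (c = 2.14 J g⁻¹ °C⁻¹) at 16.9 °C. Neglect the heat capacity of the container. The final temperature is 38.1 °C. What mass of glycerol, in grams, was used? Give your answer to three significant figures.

q_gained = (356.5 × 2.14) × (38.1 − 16.9) = 16170 J
q_lost = m × 2.48 × (80.8 − 38.1) = 105.896 m
m = 16170 / 105.896 = 153 g

m = 153 g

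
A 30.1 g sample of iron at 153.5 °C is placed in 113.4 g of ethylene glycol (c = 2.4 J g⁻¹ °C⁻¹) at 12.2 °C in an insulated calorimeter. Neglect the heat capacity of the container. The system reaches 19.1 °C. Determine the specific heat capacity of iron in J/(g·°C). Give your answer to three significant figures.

q_gained = (113.4 × 2.4) × (19.1 − 12.2) = 1878 J
q_lost = 30.1 × c × (153.5 − 19.1) = 4045.44 c
Set equal: c = 1878 / 4045.44 = 0.464 J/(g·°C)

c = 0.464 J/(g·°C)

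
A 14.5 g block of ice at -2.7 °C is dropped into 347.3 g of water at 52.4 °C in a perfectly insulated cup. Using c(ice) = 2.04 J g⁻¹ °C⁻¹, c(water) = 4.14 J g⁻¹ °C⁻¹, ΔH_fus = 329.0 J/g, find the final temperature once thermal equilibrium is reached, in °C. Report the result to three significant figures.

T_f = 47.1 °C

Heat to bring ice to 0 °C and melt it: q₁ = 14.5×2.04×2.7 + 14.5×329.0 = 4850.4 J
Heat the water can supply cooling to 0 °C: 347.3×4.14×52.4 = 75341.9 J > q₁, so all ice melts.
Energy balance: 347.3×4.14×(52.4 − T) = 4850.4 + 14.5×4.14×(T − 0)
1437.822(52.4 − T) = 4850.4 + 60.03 T
75341.9 − 4850.4 = 1497.852 T
T = 70491.5 / 1497.852 = 47.06 °C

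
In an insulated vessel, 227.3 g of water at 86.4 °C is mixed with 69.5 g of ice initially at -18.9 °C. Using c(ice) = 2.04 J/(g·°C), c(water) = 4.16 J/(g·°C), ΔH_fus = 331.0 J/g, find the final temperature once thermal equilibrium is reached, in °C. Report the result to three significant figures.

T_f = 45.4 °C

Heat to bring ice to 0 °C and melt it: q₁ = 69.5×2.04×18.9 + 69.5×331.0 = 25684 J
Heat the water can supply cooling to 0 °C: 227.3×4.16×86.4 = 81697.1 J > q₁, so all ice melts.
Energy balance: 227.3×4.16×(86.4 − T) = 25684 + 69.5×4.16×(T − 0)
945.568(86.4 − T) = 25684 + 289.12 T
81697.1 − 25684 = 1234.688 T
T = 56013.1 / 1234.688 = 45.37 °C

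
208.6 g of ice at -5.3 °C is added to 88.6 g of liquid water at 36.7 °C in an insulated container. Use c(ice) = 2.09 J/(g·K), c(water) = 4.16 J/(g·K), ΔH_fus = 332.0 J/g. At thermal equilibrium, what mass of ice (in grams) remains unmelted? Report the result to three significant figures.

m_ice remaining = 175 g

Heat to warm all ice to 0 °C: 208.6×2.09×5.3 = 2310.7 J
Heat released by water cooling to 0 °C: 88.6×4.16×36.7 = 13527 J
13527 J < 2310.7 + 208.6×332.0 = 71565.9 J, so not all ice melts; final T = 0 °C.
Heat left for melting: 13527 − 2310.7 = 11216.3 J
Mass melted = 11216.3 / 332.0 = 33.78 g
Ice remaining = 208.6 − 33.78 = 174.82 g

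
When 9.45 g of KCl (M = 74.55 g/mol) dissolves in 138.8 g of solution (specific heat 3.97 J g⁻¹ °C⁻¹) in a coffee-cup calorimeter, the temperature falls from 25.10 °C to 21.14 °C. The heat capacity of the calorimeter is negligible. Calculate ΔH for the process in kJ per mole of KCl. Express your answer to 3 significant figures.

|ΔT| = |21.14 − 25.10| = 3.96 °C
|q_surr| = (138.8 × 3.97) × 3.96 = 551.036 × 3.96 = 2182 J
n(KCl) = 9.45 / 74.55 = 0.1268 mol
Temperature fell, so q_rxn = +|q_surr| = 2.182 kJ
ΔH = q_rxn / n = 17.21 kJ/mol

ΔH = 17.2 kJ/mol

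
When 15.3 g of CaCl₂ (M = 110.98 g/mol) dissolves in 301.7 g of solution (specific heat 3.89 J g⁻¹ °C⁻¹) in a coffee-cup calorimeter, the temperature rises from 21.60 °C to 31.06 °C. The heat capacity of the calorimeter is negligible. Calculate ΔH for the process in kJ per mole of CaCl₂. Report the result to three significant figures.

ΔH = -80.5 kJ/mol

|ΔT| = |31.06 − 21.60| = 9.46 °C
|q_surr| = (301.7 × 3.89) × 9.46 = 1173.613 × 9.46 = 11100 J
n(CaCl₂) = 15.3 / 110.98 = 0.1379 mol
Temperature rose, so q_rxn = −|q_surr| = -11.10 kJ
ΔH = q_rxn / n = -80.49 kJ/mol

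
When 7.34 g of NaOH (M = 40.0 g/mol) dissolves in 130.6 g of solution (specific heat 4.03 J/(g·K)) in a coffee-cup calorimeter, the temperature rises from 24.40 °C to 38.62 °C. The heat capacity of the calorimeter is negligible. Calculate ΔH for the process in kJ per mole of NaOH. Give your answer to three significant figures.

|ΔT| = |38.62 − 24.40| = 14.22 °C
|q_surr| = (130.6 × 4.03) × 14.22 = 526.318 × 14.22 = 7484 J
n(NaOH) = 7.34 / 40.0 = 0.1835 mol
Temperature rose, so q_rxn = −|q_surr| = -7.484 kJ
ΔH = q_rxn / n = -40.78 kJ/mol

ΔH = -40.8 kJ/mol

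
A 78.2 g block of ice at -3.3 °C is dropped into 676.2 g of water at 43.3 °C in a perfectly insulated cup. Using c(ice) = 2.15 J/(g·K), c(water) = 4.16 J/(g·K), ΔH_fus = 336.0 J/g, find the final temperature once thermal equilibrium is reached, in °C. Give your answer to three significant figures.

Heat to bring ice to 0 °C and melt it: q₁ = 78.2×2.15×3.3 + 78.2×336.0 = 26830 J
Heat the water can supply cooling to 0 °C: 676.2×4.16×43.3 = 121803 J > q₁, so all ice melts.
Energy balance: 676.2×4.16×(43.3 − T) = 26830 + 78.2×4.16×(T − 0)
2812.992(43.3 − T) = 26830 + 325.312 T
121803 − 26830 = 3138.304 T
T = 94973 / 3138.304 = 30.26 °C

T_f = 30.3 °C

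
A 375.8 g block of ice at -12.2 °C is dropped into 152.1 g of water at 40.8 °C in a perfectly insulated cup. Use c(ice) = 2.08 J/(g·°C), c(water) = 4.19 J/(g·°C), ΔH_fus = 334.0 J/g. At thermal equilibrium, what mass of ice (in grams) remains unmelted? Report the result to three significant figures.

Heat to warm all ice to 0 °C: 375.8×2.08×12.2 = 9536.3 J
Heat released by water cooling to 0 °C: 152.1×4.19×40.8 = 26002 J
26002 J < 9536.3 + 375.8×334.0 = 135053.5 J, so not all ice melts; final T = 0 °C.
Heat left for melting: 26002 − 9536.3 = 16465.7 J
Mass melted = 16465.7 / 334.0 = 49.30 g
Ice remaining = 375.8 − 49.30 = 326.50 g

m_ice remaining = 327 g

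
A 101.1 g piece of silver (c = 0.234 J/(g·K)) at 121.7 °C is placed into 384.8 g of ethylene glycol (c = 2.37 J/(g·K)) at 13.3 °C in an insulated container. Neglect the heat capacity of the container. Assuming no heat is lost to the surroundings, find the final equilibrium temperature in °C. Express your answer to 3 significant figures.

T_f = 16.0 °C

Heat lost by silver = heat gained by ethylene glycol.
(101.1)(0.234)(121.7 − T) = (384.8)(2.37)(T − 13.3)
23.6574 (121.7 − T) = 911.976 (T − 13.3)
2879.1 − 23.6574 T = 911.976 T − 12129
15008.1 = 935.6334 T
T = 16.04 °C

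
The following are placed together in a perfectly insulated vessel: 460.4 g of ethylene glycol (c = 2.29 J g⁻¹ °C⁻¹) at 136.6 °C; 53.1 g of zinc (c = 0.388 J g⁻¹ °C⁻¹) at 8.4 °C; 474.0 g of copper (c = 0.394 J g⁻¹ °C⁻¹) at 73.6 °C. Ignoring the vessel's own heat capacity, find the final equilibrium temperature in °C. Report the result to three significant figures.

Σ mᵢcᵢ(T − Tᵢ) = 0  ⇒  T = Σ mᵢcᵢTᵢ / Σ mᵢcᵢ
Σ mᵢcᵢ = 460.4×2.29 + 53.1×0.388 + 474.0×0.394 = 1261.6748
Σ mᵢcᵢTᵢ = 1054.316×136.6 + 20.6028×8.4 + 186.756×73.6 = 157940
T = 157940 / 1261.6748 = 125.2 °C

T_f = 125 °C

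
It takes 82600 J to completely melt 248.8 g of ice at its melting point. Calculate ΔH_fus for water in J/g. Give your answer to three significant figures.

ΔH_fus = q / m = 82600 / 248.8 = 332 J/g

ΔH_fus = 332 J/g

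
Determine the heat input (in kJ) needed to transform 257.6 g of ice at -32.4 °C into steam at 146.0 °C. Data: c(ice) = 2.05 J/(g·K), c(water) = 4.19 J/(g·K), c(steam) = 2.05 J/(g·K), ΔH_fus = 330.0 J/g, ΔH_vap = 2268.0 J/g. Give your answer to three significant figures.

q = 819 kJ

q1 (heat ice -32.4→0.0 °C): 257.6 × 2.05 × 32.4 = 17110 J
q2 (melt at 0 °C): 257.6 × 330.0 = 85008 J
q3 (heat water 0.0→100.0 °C): 257.6 × 4.19 × 100.0 = 107934 J
q4 (vaporize at 100 °C): 257.6 × 2268.0 = 584237 J
q5 (heat steam 100.0→146.0 °C): 257.6 × 2.05 × 46.0 = 24292 J
Total: 17110 + 85008 + 107934 + 584237 + 24292 = 818581 J = 819 kJ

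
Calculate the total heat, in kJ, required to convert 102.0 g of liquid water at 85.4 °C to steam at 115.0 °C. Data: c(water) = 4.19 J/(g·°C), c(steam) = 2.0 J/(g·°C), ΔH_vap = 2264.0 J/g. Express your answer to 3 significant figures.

q1 (heat water 85.4→100.0 °C): 102.0 × 4.19 × 14.6 = 6240 J
q2 (vaporize at 100 °C): 102.0 × 2264.0 = 230928 J
q3 (heat steam 100.0→115.0 °C): 102.0 × 2.0 × 15.0 = 3060 J
Total: 6240 + 230928 + 3060 = 240228 J = 240 kJ

q = 240 kJ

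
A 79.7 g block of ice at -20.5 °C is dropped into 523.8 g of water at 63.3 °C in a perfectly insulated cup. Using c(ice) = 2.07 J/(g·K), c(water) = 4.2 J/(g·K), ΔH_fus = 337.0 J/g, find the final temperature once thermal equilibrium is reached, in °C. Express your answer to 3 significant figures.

Heat to bring ice to 0 °C and melt it: q₁ = 79.7×2.07×20.5 + 79.7×337.0 = 30241 J
Heat the water can supply cooling to 0 °C: 523.8×4.2×63.3 = 139257 J > q₁, so all ice melts.
Energy balance: 523.8×4.2×(63.3 − T) = 30241 + 79.7×4.2×(T − 0)
2199.96(63.3 − T) = 30241 + 334.74 T
139257 − 30241 = 2534.70 T
T = 109016 / 2534.70 = 43.01 °C

T_f = 43.0 °C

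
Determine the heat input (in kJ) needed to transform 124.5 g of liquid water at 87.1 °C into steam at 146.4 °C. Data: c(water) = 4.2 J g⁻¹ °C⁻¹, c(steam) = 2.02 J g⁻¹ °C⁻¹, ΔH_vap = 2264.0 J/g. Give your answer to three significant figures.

q1 (heat water 87.1→100.0 °C): 124.5 × 4.2 × 12.9 = 6745 J
q2 (vaporize at 100 °C): 124.5 × 2264.0 = 281868 J
q3 (heat steam 100.0→146.4 °C): 124.5 × 2.02 × 46.4 = 11669 J
Total: 6745 + 281868 + 11669 = 300282 J = 300 kJ

q = 300 kJ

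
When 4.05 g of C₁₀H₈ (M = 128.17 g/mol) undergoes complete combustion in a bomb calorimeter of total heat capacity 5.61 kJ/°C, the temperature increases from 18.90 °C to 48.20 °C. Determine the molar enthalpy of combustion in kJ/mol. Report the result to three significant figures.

ΔH = -5200 kJ/mol

ΔT = 48.20 − 18.90 = 29.30 °C
q_cal = C_cal × ΔT = 5.61 × 29.30 = 164.373 kJ
n = 4.05 / 128.17 = 0.03160 mol
q_rxn = −q_cal = -164.373 kJ
ΔH = -164.373 / 0.03160 = -5202 kJ/mol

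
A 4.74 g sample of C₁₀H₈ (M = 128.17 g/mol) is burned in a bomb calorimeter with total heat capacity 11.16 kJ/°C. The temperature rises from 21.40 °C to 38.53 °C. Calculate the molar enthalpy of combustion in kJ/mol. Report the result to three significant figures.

ΔH = -5170 kJ/mol

ΔT = 38.53 − 21.40 = 17.13 °C
q_cal = C_cal × ΔT = 11.16 × 17.13 = 191.1708 kJ
n = 4.74 / 128.17 = 0.03698 mol
q_rxn = −q_cal = -191.1708 kJ
ΔH = -191.1708 / 0.03698 = -5170 kJ/mol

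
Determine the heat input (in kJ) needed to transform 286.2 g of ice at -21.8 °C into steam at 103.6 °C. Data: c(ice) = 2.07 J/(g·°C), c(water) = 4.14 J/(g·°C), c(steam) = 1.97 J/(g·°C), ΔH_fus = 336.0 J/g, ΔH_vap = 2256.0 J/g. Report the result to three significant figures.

q1 (heat ice -21.8→0.0 °C): 286.2 × 2.07 × 21.8 = 12915 J
q2 (melt at 0 °C): 286.2 × 336.0 = 96163 J
q3 (heat water 0.0→100.0 °C): 286.2 × 4.14 × 100.0 = 118487 J
q4 (vaporize at 100 °C): 286.2 × 2256.0 = 645667 J
q5 (heat steam 100.0→103.6 °C): 286.2 × 1.97 × 3.6 = 2030 J
Total: 12915 + 96163 + 118487 + 645667 + 2030 = 875262 J = 875 kJ

q = 875 kJ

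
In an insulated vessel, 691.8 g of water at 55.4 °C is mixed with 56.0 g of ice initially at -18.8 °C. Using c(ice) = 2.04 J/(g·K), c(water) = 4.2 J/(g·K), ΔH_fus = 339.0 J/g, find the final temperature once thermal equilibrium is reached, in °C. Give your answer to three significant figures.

T_f = 44.5 °C

Heat to bring ice to 0 °C and melt it: q₁ = 56.0×2.04×18.8 + 56.0×339.0 = 21132 J
Heat the water can supply cooling to 0 °C: 691.8×4.2×55.4 = 160968 J > q₁, so all ice melts.
Energy balance: 691.8×4.2×(55.4 − T) = 21132 + 56.0×4.2×(T − 0)
2905.56(55.4 − T) = 21132 + 235.2 T
160968 − 21132 = 3140.76 T
T = 139836 / 3140.76 = 44.52 °C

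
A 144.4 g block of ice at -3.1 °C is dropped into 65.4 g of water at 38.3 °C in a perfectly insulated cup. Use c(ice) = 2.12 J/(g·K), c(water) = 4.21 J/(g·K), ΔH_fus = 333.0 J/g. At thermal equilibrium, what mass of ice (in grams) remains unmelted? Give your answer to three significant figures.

Heat to warm all ice to 0 °C: 144.4×2.12×3.1 = 949.00 J
Heat released by water cooling to 0 °C: 65.4×4.21×38.3 = 10545 J
10545 J < 949.00 + 144.4×333.0 = 49034.20 J, so not all ice melts; final T = 0 °C.
Heat left for melting: 10545 − 949.00 = 9596.00 J
Mass melted = 9596.00 / 333.0 = 28.82 g
Ice remaining = 144.4 − 28.82 = 115.58 g

m_ice remaining = 116 g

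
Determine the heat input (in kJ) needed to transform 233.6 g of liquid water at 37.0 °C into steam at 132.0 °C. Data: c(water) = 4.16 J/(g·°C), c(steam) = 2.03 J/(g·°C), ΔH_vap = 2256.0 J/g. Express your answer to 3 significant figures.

q1 (heat water 37.0→100.0 °C): 233.6 × 4.16 × 63.0 = 61222 J
q2 (vaporize at 100 °C): 233.6 × 2256.0 = 527002 J
q3 (heat steam 100.0→132.0 °C): 233.6 × 2.03 × 32.0 = 15175 J
Total: 61222 + 527002 + 15175 = 603399 J = 603 kJ

q = 603 kJ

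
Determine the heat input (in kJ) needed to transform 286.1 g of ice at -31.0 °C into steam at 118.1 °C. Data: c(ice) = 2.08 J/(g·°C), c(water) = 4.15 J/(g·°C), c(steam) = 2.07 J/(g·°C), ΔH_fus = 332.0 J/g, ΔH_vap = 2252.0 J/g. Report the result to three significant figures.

q = 887 kJ

q1 (heat ice -31.0→0.0 °C): 286.1 × 2.08 × 31.0 = 18448 J
q2 (melt at 0 °C): 286.1 × 332.0 = 94985 J
q3 (heat water 0.0→100.0 °C): 286.1 × 4.15 × 100.0 = 118732 J
q4 (vaporize at 100 °C): 286.1 × 2252.0 = 644297 J
q5 (heat steam 100.0→118.1 °C): 286.1 × 2.07 × 18.1 = 10719 J
Total: 18448 + 94985 + 118732 + 644297 + 10719 = 887181 J = 887 kJ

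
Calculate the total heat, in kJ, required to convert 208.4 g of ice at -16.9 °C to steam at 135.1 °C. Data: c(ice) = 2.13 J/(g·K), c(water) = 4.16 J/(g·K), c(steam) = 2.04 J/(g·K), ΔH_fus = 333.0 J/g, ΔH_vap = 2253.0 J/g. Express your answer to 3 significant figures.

q1 (heat ice -16.9→0.0 °C): 208.4 × 2.13 × 16.9 = 7502 J
q2 (melt at 0 °C): 208.4 × 333.0 = 69397 J
q3 (heat water 0.0→100.0 °C): 208.4 × 4.16 × 100.0 = 86694 J
q4 (vaporize at 100 °C): 208.4 × 2253.0 = 469525 J
q5 (heat steam 100.0→135.1 °C): 208.4 × 2.04 × 35.1 = 14922 J
Total: 7502 + 69397 + 86694 + 469525 + 14922 = 648040 J = 648 kJ

q = 648 kJ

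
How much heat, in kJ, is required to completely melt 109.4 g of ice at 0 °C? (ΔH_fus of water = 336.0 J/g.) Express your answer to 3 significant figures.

q = 36.8 kJ

q = m × ΔH_fus = 109.4 × 336.0 = 36760 J = 36.8 kJ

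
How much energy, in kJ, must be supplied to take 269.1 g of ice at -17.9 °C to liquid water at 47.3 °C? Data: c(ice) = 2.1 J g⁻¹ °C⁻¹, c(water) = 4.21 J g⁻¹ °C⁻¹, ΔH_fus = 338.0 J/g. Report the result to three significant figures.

q = 155 kJ

q1 (heat ice -17.9→0.0 °C): 269.1 × 2.1 × 17.9 = 10115 J
q2 (melt at 0 °C): 269.1 × 338.0 = 90956 J
q3 (heat water 0.0→47.3 °C): 269.1 × 4.21 × 47.3 = 53587 J
Total: 10115 + 90956 + 53587 = 154658 J = 155 kJ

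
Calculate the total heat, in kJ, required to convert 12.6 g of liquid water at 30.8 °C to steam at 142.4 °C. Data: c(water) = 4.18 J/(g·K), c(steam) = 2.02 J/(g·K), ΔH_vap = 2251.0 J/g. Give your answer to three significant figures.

q = 33.1 kJ

q1 (heat water 30.8→100.0 °C): 12.6 × 4.18 × 69.2 = 3645 J
q2 (vaporize at 100 °C): 12.6 × 2251.0 = 28363 J
q3 (heat steam 100.0→142.4 °C): 12.6 × 2.02 × 42.4 = 1079 J
Total: 3645 + 28363 + 1079 = 33087 J = 33.1 kJ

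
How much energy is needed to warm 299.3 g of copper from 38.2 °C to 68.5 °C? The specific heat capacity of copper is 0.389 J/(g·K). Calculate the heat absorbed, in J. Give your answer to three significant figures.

q = m c ΔT = 299.3 × 0.389 × (68.5 − 38.2)
q = 299.3 × 0.389 × 30.3 = 3528 J

q = 3530 J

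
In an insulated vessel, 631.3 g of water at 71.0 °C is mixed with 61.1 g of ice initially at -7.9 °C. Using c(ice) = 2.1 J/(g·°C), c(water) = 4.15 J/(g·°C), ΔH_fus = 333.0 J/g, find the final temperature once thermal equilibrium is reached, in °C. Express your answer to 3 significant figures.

T_f = 57.3 °C

Heat to bring ice to 0 °C and melt it: q₁ = 61.1×2.1×7.9 + 61.1×333.0 = 21360 J
Heat the water can supply cooling to 0 °C: 631.3×4.15×71.0 = 186013 J > q₁, so all ice melts.
Energy balance: 631.3×4.15×(71.0 − T) = 21360 + 61.1×4.15×(T − 0)
2619.895(71.0 − T) = 21360 + 253.565 T
186013 − 21360 = 2873.460 T
T = 164653 / 2873.460 = 57.30 °C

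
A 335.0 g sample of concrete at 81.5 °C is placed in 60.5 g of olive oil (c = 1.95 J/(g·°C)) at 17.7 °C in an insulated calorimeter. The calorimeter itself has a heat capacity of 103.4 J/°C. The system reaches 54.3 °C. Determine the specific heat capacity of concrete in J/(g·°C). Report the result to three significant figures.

c = 0.889 J/(g·°C)

q_gained = (60.5 × 1.95 + 103.4) × (54.3 − 17.7) = 8102 J
q_lost = 335.0 × c × (81.5 − 54.3) = 9112 c
Set equal: c = 8102 / 9112 = 0.889 J/(g·°C)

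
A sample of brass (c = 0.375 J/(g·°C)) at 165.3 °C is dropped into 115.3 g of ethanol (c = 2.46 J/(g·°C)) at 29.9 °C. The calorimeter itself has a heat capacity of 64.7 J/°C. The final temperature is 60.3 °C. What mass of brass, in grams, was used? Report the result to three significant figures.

q_gained = (115.3 × 2.46 + 64.7) × (60.3 − 29.9) = 10590 J
q_lost = m × 0.375 × (165.3 − 60.3) = 39.375 m
m = 10590 / 39.375 = 269 g

m = 269 g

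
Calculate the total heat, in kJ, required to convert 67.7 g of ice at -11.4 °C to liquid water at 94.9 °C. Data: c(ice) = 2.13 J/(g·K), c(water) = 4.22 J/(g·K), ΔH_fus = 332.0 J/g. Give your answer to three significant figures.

q = 51.2 kJ

q1 (heat ice -11.4→0.0 °C): 67.7 × 2.13 × 11.4 = 1644 J
q2 (melt at 0 °C): 67.7 × 332.0 = 22476 J
q3 (heat water 0.0→94.9 °C): 67.7 × 4.22 × 94.9 = 27112 J
Total: 1644 + 22476 + 27112 = 51232 J = 51.2 kJ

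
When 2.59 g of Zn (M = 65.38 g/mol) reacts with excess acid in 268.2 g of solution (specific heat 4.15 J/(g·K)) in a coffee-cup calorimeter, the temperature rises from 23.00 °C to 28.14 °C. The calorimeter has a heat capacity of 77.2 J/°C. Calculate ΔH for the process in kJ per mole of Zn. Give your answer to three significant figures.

ΔH = -154 kJ/mol

|ΔT| = |28.14 − 23.00| = 5.14 °C
|q_surr| = (268.2 × 4.15 + 77.2) × 5.14 = 1190.23 × 5.14 = 6118 J
n(Zn) = 2.59 / 65.38 = 0.03961 mol
Temperature rose, so q_rxn = −|q_surr| = -6.118 kJ
ΔH = q_rxn / n = -154.46 kJ/mol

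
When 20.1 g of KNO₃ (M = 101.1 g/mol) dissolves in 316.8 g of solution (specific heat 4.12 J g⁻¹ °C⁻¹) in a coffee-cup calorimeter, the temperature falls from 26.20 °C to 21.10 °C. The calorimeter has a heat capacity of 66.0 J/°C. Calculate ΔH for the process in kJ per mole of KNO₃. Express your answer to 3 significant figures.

ΔH = 35.2 kJ/mol

|ΔT| = |21.10 − 26.20| = 5.10 °C
|q_surr| = (316.8 × 4.12 + 66.0) × 5.10 = 1371.216 × 5.10 = 6993 J
n(KNO₃) = 20.1 / 101.1 = 0.1988 mol
Temperature fell, so q_rxn = +|q_surr| = 6.993 kJ
ΔH = q_rxn / n = 35.18 kJ/mol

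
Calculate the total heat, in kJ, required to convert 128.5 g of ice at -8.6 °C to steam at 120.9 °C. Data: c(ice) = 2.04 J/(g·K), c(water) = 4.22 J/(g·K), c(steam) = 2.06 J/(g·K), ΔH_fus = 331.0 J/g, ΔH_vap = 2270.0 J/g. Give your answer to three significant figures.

q = 396 kJ

q1 (heat ice -8.6→0.0 °C): 128.5 × 2.04 × 8.6 = 2254 J
q2 (melt at 0 °C): 128.5 × 331.0 = 42534 J
q3 (heat water 0.0→100.0 °C): 128.5 × 4.22 × 100.0 = 54227 J
q4 (vaporize at 100 °C): 128.5 × 2270.0 = 291695 J
q5 (heat steam 100.0→120.9 °C): 128.5 × 2.06 × 20.9 = 5532 J
Total: 2254 + 42534 + 54227 + 291695 + 5532 = 396242 J = 396 kJ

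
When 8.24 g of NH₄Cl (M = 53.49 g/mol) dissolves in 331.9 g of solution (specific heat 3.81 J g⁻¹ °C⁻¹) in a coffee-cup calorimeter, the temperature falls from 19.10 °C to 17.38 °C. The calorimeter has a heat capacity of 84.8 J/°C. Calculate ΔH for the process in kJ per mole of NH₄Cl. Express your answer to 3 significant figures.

|ΔT| = |17.38 − 19.10| = 1.72 °C
|q_surr| = (331.9 × 3.81 + 84.8) × 1.72 = 1349.339 × 1.72 = 2321 J
n(NH₄Cl) = 8.24 / 53.49 = 0.1540 mol
Temperature fell, so q_rxn = +|q_surr| = 2.321 kJ
ΔH = q_rxn / n = 15.07 kJ/mol

ΔH = 15.1 kJ/mol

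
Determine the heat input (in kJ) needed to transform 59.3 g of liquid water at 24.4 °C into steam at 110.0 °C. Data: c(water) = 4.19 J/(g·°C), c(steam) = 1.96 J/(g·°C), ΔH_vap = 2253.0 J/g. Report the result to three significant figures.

q1 (heat water 24.4→100.0 °C): 59.3 × 4.19 × 75.6 = 18784 J
q2 (vaporize at 100 °C): 59.3 × 2253.0 = 133603 J
q3 (heat steam 100.0→110.0 °C): 59.3 × 1.96 × 10.0 = 1162 J
Total: 18784 + 133603 + 1162 = 153549 J = 154 kJ

q = 154 kJ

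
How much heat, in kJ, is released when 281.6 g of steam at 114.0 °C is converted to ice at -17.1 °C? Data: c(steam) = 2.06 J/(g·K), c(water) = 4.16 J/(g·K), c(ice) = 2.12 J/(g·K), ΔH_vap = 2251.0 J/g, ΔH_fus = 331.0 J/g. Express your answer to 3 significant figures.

q1 (cool steam 114.0→100 °C): 281.6 × 2.06 × 14.0 = 8121 J
q2 (condense at 100 °C): 281.6 × 2251.0 = 633882 J
q3 (cool water 100→0 °C): 281.6 × 4.16 × 100.0 = 117146 J
q4 (freeze at 0 °C): 281.6 × 331.0 = 93210 J
q5 (cool ice 0→-17.1 °C): 281.6 × 2.12 × 17.1 = 10209 J
Total: 8121 + 633882 + 117146 + 93210 + 10209 = 862568 J = 863 kJ

q = 863 kJ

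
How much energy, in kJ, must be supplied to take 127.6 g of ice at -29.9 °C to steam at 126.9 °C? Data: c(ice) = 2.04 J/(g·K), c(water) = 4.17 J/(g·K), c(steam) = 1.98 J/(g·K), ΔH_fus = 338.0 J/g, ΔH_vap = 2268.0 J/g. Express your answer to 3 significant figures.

q = 400 kJ

q1 (heat ice -29.9→0.0 °C): 127.6 × 2.04 × 29.9 = 7783 J
q2 (melt at 0 °C): 127.6 × 338.0 = 43129 J
q3 (heat water 0.0→100.0 °C): 127.6 × 4.17 × 100.0 = 53209 J
q4 (vaporize at 100 °C): 127.6 × 2268.0 = 289397 J
q5 (heat steam 100.0→126.9 °C): 127.6 × 1.98 × 26.9 = 6796 J
Total: 7783 + 43129 + 53209 + 289397 + 6796 = 400314 J = 400 kJ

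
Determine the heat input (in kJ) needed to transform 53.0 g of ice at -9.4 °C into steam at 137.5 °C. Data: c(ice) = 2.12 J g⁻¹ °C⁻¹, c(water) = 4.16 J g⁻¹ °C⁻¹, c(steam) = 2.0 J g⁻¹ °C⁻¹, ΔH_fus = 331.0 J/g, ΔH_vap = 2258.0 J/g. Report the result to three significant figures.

q = 164 kJ

q1 (heat ice -9.4→0.0 °C): 53.0 × 2.12 × 9.4 = 1056 J
q2 (melt at 0 °C): 53.0 × 331.0 = 17543 J
q3 (heat water 0.0→100.0 °C): 53.0 × 4.16 × 100.0 = 22048 J
q4 (vaporize at 100 °C): 53.0 × 2258.0 = 119674 J
q5 (heat steam 100.0→137.5 °C): 53.0 × 2.0 × 37.5 = 3975 J
Total: 1056 + 17543 + 22048 + 119674 + 3975 = 164296 J = 164 kJ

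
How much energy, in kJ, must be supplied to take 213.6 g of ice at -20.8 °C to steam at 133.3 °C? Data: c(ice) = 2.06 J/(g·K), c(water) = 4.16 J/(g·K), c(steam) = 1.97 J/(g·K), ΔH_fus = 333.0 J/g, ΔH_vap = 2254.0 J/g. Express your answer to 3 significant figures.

q = 665 kJ

q1 (heat ice -20.8→0.0 °C): 213.6 × 2.06 × 20.8 = 9152 J
q2 (melt at 0 °C): 213.6 × 333.0 = 71129 J
q3 (heat water 0.0→100.0 °C): 213.6 × 4.16 × 100.0 = 88858 J
q4 (vaporize at 100 °C): 213.6 × 2254.0 = 481454 J
q5 (heat steam 100.0→133.3 °C): 213.6 × 1.97 × 33.3 = 14012 J
Total: 9152 + 71129 + 88858 + 481454 + 14012 = 664605 J = 665 kJ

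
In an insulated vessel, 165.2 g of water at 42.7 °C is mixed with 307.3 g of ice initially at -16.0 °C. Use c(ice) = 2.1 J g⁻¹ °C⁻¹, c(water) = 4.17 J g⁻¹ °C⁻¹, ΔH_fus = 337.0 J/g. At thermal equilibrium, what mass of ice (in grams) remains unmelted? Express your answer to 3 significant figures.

m_ice remaining = 251 g

Heat to warm all ice to 0 °C: 307.3×2.1×16.0 = 10325 J
Heat released by water cooling to 0 °C: 165.2×4.17×42.7 = 29415 J
29415 J < 10325 + 307.3×337.0 = 113885.1 J, so not all ice melts; final T = 0 °C.
Heat left for melting: 29415 − 10325 = 19090 J
Mass melted = 19090 / 337.0 = 56.65 g
Ice remaining = 307.3 − 56.65 = 250.65 g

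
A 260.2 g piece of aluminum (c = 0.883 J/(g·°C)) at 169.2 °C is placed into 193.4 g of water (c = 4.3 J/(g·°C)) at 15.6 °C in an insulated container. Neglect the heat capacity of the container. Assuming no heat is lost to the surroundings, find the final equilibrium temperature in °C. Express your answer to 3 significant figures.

T_f = 48.8 °C

Heat lost by aluminum = heat gained by water.
(260.2)(0.883)(169.2 − T) = (193.4)(4.3)(T − 15.6)
229.7566 (169.2 − T) = 831.62 (T − 15.6)
38875 − 229.7566 T = 831.62 T − 12973
51848 = 1061.3766 T
T = 48.8498 °C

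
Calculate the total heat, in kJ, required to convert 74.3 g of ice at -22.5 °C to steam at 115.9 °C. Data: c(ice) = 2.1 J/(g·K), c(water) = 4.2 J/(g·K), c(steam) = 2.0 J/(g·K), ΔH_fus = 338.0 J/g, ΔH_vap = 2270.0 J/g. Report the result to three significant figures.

q1 (heat ice -22.5→0.0 °C): 74.3 × 2.1 × 22.5 = 3511 J
q2 (melt at 0 °C): 74.3 × 338.0 = 25113 J
q3 (heat water 0.0→100.0 °C): 74.3 × 4.2 × 100.0 = 31206 J
q4 (vaporize at 100 °C): 74.3 × 2270.0 = 168661 J
q5 (heat steam 100.0→115.9 °C): 74.3 × 2.0 × 15.9 = 2363 J
Total: 3511 + 25113 + 31206 + 168661 + 2363 = 230854 J = 231 kJ

q = 231 kJ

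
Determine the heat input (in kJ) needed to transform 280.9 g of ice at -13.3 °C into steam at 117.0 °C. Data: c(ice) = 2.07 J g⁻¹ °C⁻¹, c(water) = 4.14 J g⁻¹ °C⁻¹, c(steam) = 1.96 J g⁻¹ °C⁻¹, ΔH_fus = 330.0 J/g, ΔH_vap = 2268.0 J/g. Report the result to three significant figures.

q = 863 kJ

q1 (heat ice -13.3→0.0 °C): 280.9 × 2.07 × 13.3 = 7733 J
q2 (melt at 0 °C): 280.9 × 330.0 = 92697 J
q3 (heat water 0.0→100.0 °C): 280.9 × 4.14 × 100.0 = 116293 J
q4 (vaporize at 100 °C): 280.9 × 2268.0 = 637081 J
q5 (heat steam 100.0→117.0 °C): 280.9 × 1.96 × 17.0 = 9360 J
Total: 7733 + 92697 + 116293 + 637081 + 9360 = 863164 J = 863 kJ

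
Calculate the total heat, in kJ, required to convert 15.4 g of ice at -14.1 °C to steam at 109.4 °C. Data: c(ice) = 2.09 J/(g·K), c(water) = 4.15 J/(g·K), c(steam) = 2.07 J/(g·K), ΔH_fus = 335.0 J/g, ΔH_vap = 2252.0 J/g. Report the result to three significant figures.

q = 47.0 kJ

q1 (heat ice -14.1→0.0 °C): 15.4 × 2.09 × 14.1 = 454 J
q2 (melt at 0 °C): 15.4 × 335.0 = 5159 J
q3 (heat water 0.0→100.0 °C): 15.4 × 4.15 × 100.0 = 6391 J
q4 (vaporize at 100 °C): 15.4 × 2252.0 = 34681 J
q5 (heat steam 100.0→109.4 °C): 15.4 × 2.07 × 9.4 = 300 J
Total: 454 + 5159 + 6391 + 34681 + 300 = 46985 J = 47.0 kJ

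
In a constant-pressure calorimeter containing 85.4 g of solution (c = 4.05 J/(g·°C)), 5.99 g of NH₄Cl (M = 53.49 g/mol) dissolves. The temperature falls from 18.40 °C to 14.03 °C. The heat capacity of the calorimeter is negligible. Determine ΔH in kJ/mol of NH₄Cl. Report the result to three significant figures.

ΔH = 13.5 kJ/mol

|ΔT| = |14.03 − 18.40| = 4.37 °C
|q_surr| = (85.4 × 4.05) × 4.37 = 345.87 × 4.37 = 1511 J
n(NH₄Cl) = 5.99 / 53.49 = 0.1120 mol
Temperature fell, so q_rxn = +|q_surr| = 1.511 kJ
ΔH = q_rxn / n = 13.49 kJ/mol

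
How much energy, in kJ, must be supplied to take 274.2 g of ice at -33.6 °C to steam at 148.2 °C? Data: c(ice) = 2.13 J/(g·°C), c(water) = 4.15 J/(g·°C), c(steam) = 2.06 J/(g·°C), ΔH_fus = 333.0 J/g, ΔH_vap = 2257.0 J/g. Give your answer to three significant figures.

q1 (heat ice -33.6→0.0 °C): 274.2 × 2.13 × 33.6 = 19624 J
q2 (melt at 0 °C): 274.2 × 333.0 = 91309 J
q3 (heat water 0.0→100.0 °C): 274.2 × 4.15 × 100.0 = 113793 J
q4 (vaporize at 100 °C): 274.2 × 2257.0 = 618869 J
q5 (heat steam 100.0→148.2 °C): 274.2 × 2.06 × 48.2 = 27226 J
Total: 19624 + 91309 + 113793 + 618869 + 27226 = 870821 J = 871 kJ

q = 871 kJ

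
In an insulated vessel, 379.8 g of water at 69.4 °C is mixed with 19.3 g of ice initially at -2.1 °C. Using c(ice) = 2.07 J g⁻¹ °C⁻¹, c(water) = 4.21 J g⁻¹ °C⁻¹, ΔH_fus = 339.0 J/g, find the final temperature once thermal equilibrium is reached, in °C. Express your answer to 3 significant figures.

T_f = 62.1 °C

Heat to bring ice to 0 °C and melt it: q₁ = 19.3×2.07×2.1 + 19.3×339.0 = 6626.6 J
Heat the water can supply cooling to 0 °C: 379.8×4.21×69.4 = 110968 J > q₁, so all ice melts.
Energy balance: 379.8×4.21×(69.4 − T) = 6626.6 + 19.3×4.21×(T − 0)
1598.958(69.4 − T) = 6626.6 + 81.253 T
110968 − 6626.6 = 1680.211 T
T = 104341.4 / 1680.211 = 62.10 °C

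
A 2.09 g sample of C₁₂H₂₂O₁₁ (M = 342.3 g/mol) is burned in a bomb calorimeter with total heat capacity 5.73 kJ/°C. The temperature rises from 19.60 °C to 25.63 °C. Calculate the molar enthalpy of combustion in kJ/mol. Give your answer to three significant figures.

ΔH = -5660 kJ/mol

ΔT = 25.63 − 19.60 = 6.03 °C
q_cal = C_cal × ΔT = 5.73 × 6.03 = 34.5519 kJ
n = 2.09 / 342.3 = 0.006106 mol
q_rxn = −q_cal = -34.5519 kJ
ΔH = -34.5519 / 0.006106 = -5659 kJ/mol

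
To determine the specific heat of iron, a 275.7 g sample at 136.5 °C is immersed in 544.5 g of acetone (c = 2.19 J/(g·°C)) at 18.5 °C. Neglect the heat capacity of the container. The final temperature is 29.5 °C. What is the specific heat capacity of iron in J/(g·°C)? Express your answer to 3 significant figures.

c = 0.445 J/(g·°C)

q_gained = (544.5 × 2.19) × (29.5 − 18.5) = 13120 J
q_lost = 275.7 × c × (136.5 − 29.5) = 29499.9 c
Set equal: c = 13120 / 29499.9 = 0.445 J/(g·°C)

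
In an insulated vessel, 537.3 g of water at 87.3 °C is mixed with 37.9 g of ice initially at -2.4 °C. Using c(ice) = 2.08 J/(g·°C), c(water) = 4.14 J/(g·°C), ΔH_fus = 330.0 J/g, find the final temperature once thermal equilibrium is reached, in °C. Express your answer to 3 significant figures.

T_f = 76.2 °C

Heat to bring ice to 0 °C and melt it: q₁ = 37.9×2.08×2.4 + 37.9×330.0 = 12696 J
Heat the water can supply cooling to 0 °C: 537.3×4.14×87.3 = 194192 J > q₁, so all ice melts.
Energy balance: 537.3×4.14×(87.3 − T) = 12696 + 37.9×4.14×(T − 0)
2224.422(87.3 − T) = 12696 + 156.906 T
194192 − 12696 = 2381.328 T
T = 181496 / 2381.328 = 76.22 °C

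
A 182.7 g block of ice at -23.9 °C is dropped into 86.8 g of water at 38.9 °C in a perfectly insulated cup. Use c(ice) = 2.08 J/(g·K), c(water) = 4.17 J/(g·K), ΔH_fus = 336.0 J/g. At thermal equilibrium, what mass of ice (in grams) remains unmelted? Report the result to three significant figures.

Heat to warm all ice to 0 °C: 182.7×2.08×23.9 = 9082.4 J
Heat released by water cooling to 0 °C: 86.8×4.17×38.9 = 14080 J
14080 J < 9082.4 + 182.7×336.0 = 70469.6 J, so not all ice melts; final T = 0 °C.
Heat left for melting: 14080 − 9082.4 = 4997.6 J
Mass melted = 4997.6 / 336.0 = 14.87 g
Ice remaining = 182.7 − 14.87 = 167.83 g

m_ice remaining = 168 g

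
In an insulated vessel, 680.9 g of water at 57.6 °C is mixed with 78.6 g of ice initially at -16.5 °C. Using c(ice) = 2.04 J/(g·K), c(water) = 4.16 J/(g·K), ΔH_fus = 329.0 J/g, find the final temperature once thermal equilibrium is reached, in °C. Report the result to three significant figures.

T_f = 42.6 °C

Heat to bring ice to 0 °C and melt it: q₁ = 78.6×2.04×16.5 + 78.6×329.0 = 28505 J
Heat the water can supply cooling to 0 °C: 680.9×4.16×57.6 = 163155 J > q₁, so all ice melts.
Energy balance: 680.9×4.16×(57.6 − T) = 28505 + 78.6×4.16×(T − 0)
2832.544(57.6 − T) = 28505 + 326.976 T
163155 − 28505 = 3159.520 T
T = 134650 / 3159.520 = 42.62 °C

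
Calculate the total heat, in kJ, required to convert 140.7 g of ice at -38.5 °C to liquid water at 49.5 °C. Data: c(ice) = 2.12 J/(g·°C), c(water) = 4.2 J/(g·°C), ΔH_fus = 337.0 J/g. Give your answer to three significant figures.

q = 88.2 kJ

q1 (heat ice -38.5→0.0 °C): 140.7 × 2.12 × 38.5 = 11484 J
q2 (melt at 0 °C): 140.7 × 337.0 = 47416 J
q3 (heat water 0.0→49.5 °C): 140.7 × 4.2 × 49.5 = 29252 J
Total: 11484 + 47416 + 29252 = 88152 J = 88.2 kJ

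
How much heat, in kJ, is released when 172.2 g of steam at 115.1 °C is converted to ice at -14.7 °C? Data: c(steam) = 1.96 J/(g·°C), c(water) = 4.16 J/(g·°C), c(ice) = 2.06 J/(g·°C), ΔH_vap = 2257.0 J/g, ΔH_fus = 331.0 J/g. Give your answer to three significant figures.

q = 528 kJ

q1 (cool steam 115.1→100 °C): 172.2 × 1.96 × 15.1 = 5096 J
q2 (condense at 100 °C): 172.2 × 2257.0 = 388655 J
q3 (cool water 100→0 °C): 172.2 × 4.16 × 100.0 = 71635 J
q4 (freeze at 0 °C): 172.2 × 331.0 = 56998 J
q5 (cool ice 0→-14.7 °C): 172.2 × 2.06 × 14.7 = 5215 J
Total: 5096 + 388655 + 71635 + 56998 + 5215 = 527599 J = 528 kJ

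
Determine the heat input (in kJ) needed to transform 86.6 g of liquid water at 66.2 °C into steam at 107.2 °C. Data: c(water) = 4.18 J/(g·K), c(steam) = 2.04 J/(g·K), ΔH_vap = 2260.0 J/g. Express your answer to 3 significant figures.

q = 209 kJ

q1 (heat water 66.2→100.0 °C): 86.6 × 4.18 × 33.8 = 12235 J
q2 (vaporize at 100 °C): 86.6 × 2260.0 = 195716 J
q3 (heat steam 100.0→107.2 °C): 86.6 × 2.04 × 7.2 = 1272 J
Total: 12235 + 195716 + 1272 = 209223 J = 209 kJ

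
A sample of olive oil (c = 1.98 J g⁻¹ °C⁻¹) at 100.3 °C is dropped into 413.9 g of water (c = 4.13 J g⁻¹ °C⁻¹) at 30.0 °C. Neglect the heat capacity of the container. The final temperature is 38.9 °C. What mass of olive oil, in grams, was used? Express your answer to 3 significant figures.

q_gained = (413.9 × 4.13) × (38.9 − 30.0) = 15210 J
q_lost = m × 1.98 × (100.3 − 38.9) = 121.572 m
m = 15210 / 121.572 = 125 g

m = 125 g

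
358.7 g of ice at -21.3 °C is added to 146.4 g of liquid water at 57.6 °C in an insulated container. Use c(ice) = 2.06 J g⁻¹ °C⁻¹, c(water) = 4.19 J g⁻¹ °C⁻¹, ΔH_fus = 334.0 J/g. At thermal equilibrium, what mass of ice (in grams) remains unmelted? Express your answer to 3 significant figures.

Heat to warm all ice to 0 °C: 358.7×2.06×21.3 = 15739 J
Heat released by water cooling to 0 °C: 146.4×4.19×57.6 = 35333 J
35333 J < 15739 + 358.7×334.0 = 135544.8 J, so not all ice melts; final T = 0 °C.
Heat left for melting: 35333 − 15739 = 19594 J
Mass melted = 19594 / 334.0 = 58.66 g
Ice remaining = 358.7 − 58.66 = 300.04 g

m_ice remaining = 300 g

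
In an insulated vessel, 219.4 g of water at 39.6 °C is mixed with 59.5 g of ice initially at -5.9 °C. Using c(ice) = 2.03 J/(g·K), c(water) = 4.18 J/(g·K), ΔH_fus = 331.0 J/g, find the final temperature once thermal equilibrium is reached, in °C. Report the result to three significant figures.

Heat to bring ice to 0 °C and melt it: q₁ = 59.5×2.03×5.9 + 59.5×331.0 = 20407 J
Heat the water can supply cooling to 0 °C: 219.4×4.18×39.6 = 36316.8 J > q₁, so all ice melts.
Energy balance: 219.4×4.18×(39.6 − T) = 20407 + 59.5×4.18×(T − 0)
917.092(39.6 − T) = 20407 + 248.71 T
36316.8 − 20407 = 1165.802 T
T = 15909.8 / 1165.802 = 13.647 °C

T_f = 13.6 °C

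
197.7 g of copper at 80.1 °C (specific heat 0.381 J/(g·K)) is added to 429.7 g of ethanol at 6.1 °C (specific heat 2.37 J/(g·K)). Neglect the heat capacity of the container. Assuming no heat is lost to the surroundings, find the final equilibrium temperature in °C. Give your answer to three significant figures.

Heat lost by copper = heat gained by ethanol.
(197.7)(0.381)(80.1 − T) = (429.7)(2.37)(T − 6.1)
75.3237 (80.1 − T) = 1018.389 (T − 6.1)
6033.4 − 75.3237 T = 1018.389 T − 6212.2
12245.6 = 1093.7127 T
T = 11.20 °C

T_f = 11.2 °C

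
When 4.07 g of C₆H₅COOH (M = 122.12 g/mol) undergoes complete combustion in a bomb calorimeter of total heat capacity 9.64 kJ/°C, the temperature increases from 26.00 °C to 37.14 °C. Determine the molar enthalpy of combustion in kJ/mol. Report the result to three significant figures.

ΔT = 37.14 − 26.00 = 11.14 °C
q_cal = C_cal × ΔT = 9.64 × 11.14 = 107.3896 kJ
n = 4.07 / 122.12 = 0.03333 mol
q_rxn = −q_cal = -107.3896 kJ
ΔH = -107.3896 / 0.03333 = -3222 kJ/mol

ΔH = -3220 kJ/mol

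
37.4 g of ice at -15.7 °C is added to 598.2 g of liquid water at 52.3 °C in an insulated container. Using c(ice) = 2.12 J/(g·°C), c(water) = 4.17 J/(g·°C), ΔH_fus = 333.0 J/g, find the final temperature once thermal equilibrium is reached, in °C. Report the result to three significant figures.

Heat to bring ice to 0 °C and melt it: q₁ = 37.4×2.12×15.7 + 37.4×333.0 = 13699 J
Heat the water can supply cooling to 0 °C: 598.2×4.17×52.3 = 130462 J > q₁, so all ice melts.
Energy balance: 598.2×4.17×(52.3 − T) = 13699 + 37.4×4.17×(T − 0)
2494.494(52.3 − T) = 13699 + 155.958 T
130462 − 13699 = 2650.452 T
T = 116763 / 2650.452 = 44.05 °C

T_f = 44.1 °C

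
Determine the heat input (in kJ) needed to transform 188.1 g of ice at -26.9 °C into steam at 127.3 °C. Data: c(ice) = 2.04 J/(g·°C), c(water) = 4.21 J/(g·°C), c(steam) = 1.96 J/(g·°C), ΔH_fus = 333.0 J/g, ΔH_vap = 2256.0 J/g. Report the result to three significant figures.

q = 587 kJ

q1 (heat ice -26.9→0.0 °C): 188.1 × 2.04 × 26.9 = 10322 J
q2 (melt at 0 °C): 188.1 × 333.0 = 62637 J
q3 (heat water 0.0→100.0 °C): 188.1 × 4.21 × 100.0 = 79190 J
q4 (vaporize at 100 °C): 188.1 × 2256.0 = 424354 J
q5 (heat steam 100.0→127.3 °C): 188.1 × 1.96 × 27.3 = 10065 J
Total: 10322 + 62637 + 79190 + 424354 + 10065 = 586568 J = 587 kJ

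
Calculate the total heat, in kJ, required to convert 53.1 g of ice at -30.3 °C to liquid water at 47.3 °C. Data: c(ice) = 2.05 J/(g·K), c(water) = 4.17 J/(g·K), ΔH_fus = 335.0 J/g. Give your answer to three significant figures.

q = 31.6 kJ

q1 (heat ice -30.3→0.0 °C): 53.1 × 2.05 × 30.3 = 3298 J
q2 (melt at 0 °C): 53.1 × 335.0 = 17789 J
q3 (heat water 0.0→47.3 °C): 53.1 × 4.17 × 47.3 = 10473 J
Total: 3298 + 17789 + 10473 = 31560 J = 31.6 kJ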